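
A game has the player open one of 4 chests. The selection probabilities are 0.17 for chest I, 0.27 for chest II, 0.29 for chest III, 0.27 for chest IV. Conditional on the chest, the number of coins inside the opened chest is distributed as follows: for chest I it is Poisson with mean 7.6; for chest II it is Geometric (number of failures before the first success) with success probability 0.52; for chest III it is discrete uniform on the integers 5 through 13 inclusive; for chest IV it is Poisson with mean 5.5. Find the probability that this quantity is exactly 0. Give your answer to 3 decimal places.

Conditional on each chest, P(X = 0): I: 0.000500451; II: 0.52; III: 0; IV: 0.00408677.
By total probability, P(X = 0) = 0.17·0.000500451 + 0.27·0.52 + 0.29·0 + 0.27·0.00408677 = 0.141589.

0.142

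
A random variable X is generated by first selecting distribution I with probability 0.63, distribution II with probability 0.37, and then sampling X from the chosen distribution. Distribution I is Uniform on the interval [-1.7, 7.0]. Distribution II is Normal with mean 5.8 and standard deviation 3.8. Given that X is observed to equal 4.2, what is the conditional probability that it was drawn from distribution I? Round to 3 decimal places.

Likelihoods f(4.2 | ·): I: 0.114943; II: 0.0960792.
Posterior ∝ prior × likelihood. Numerator for I: 0.63·0.114943 = 0.0724138.
Normalizing constant: 0.63·0.114943 + 0.37·0.0960792 = 0.107963.
P(I | observation) = 0.0724138 / 0.107963 = 0.670727.

0.671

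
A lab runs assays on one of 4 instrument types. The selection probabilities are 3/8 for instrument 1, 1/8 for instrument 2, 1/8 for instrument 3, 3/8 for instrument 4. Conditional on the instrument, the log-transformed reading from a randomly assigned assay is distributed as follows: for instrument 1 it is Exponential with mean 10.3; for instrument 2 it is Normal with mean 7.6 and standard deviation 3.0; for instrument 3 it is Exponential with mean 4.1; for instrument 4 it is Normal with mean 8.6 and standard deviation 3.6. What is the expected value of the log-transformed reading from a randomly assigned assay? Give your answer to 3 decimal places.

8.550

Component means — 1: 10.3; 2: 7.6; 3: 4.1; 4: 8.6.
E[X] = 0.375·10.3 + 0.125·7.6 + 0.125·4.1 + 0.375·8.6 = 8.55.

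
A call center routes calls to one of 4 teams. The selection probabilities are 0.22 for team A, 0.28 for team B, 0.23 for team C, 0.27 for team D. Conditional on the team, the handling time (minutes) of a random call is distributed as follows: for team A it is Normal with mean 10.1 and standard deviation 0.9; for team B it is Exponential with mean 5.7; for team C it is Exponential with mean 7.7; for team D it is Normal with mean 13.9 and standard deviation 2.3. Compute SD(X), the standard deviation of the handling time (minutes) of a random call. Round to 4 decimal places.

Per component, A: μ=10.1, E[X²]=102.82; B: μ=5.7, E[X²]=64.98; C: μ=7.7, E[X²]=118.58; D: μ=13.9, E[X²]=198.5.
E[X] = 0.22·10.1 + 0.28·5.7 + 0.23·7.7 + 0.27·13.9 = 9.342.
E[X²] = 0.22·102.82 + 0.28·64.98 + 0.23·118.58 + 0.27·198.5 = 121.683.
Var(X) = E[X²] − (E[X])² = 121.683 − 87.273 = 34.4102.
SD(X) = √34.4102 = 5.86602.

5.8660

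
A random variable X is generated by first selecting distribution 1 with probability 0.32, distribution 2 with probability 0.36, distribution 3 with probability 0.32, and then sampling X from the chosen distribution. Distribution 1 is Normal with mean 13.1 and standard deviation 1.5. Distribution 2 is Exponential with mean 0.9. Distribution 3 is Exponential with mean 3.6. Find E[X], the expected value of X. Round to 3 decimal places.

5.668

Component means — 1: 13.1; 2: 0.9; 3: 3.6.
E[X] = 0.32·13.1 + 0.36·0.9 + 0.32·3.6 = 5.668.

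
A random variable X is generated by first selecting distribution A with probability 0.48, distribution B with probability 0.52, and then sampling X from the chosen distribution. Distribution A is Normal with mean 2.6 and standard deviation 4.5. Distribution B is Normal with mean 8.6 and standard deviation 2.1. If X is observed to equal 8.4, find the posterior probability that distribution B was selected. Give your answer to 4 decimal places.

Likelihoods f(8.4 | ·): A: 0.0386336; B: 0.189113.
Posterior ∝ prior × likelihood. Numerator for B: 0.52·0.189113 = 0.0983387.
Normalizing constant: 0.48·0.0386336 + 0.52·0.189113 = 0.116883.
P(B | observation) = 0.0983387 / 0.116883 = 0.841344.

0.8413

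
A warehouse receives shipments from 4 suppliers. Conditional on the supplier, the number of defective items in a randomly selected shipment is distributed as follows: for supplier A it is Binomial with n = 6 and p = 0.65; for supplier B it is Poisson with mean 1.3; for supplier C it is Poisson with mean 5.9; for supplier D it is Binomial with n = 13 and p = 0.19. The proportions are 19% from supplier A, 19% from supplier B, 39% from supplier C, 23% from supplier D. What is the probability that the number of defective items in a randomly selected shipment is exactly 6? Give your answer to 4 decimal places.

Conditional on each supplier, P(X = 6): A: 0.0754189; B: 0.00182703; C: 0.160488; D: 0.0184686.
By total probability, P(X = 6) = 0.19·0.0754189 + 0.19·0.00182703 + 0.39·0.160488 + 0.23·0.0184686 = 0.0815148.

0.0815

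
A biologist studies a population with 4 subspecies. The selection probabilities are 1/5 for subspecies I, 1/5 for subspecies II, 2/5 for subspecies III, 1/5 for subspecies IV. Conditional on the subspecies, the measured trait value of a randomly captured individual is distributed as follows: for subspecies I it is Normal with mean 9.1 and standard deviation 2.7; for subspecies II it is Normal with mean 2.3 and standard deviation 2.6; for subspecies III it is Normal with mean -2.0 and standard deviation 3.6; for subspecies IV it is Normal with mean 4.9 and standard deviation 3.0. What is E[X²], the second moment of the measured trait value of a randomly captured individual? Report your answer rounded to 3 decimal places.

33.816

For each component E[X²] = Var + (mean)², giving I: 90.1; II: 12.05; III: 16.96; IV: 33.01.
Overall E[X²] = 0.2·90.1 + 0.2·12.05 + 0.4·16.96 + 0.2·33.01 = 33.816.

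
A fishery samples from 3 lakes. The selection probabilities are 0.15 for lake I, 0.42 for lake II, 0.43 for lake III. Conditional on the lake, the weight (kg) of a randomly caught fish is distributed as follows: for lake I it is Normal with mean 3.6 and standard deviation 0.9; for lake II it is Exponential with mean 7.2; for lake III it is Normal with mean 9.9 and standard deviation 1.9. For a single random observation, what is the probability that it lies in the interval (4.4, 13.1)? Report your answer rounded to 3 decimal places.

Conditional on each lake, P(4.4 < X < 13.1): I: 0.187031; II: 0.380632; III: 0.952032.
By total probability, P(4.4 < X < 13.1) = 0.15·0.187031 + 0.42·0.380632 + 0.43·0.952032 = 0.597294.

0.597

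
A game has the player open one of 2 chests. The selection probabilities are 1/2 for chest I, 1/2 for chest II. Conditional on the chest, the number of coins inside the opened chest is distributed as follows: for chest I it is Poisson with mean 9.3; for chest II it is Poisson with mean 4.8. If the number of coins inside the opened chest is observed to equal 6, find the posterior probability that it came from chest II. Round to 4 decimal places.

0.6299

Likelihoods P(X=6 | ·): I: 0.0821536; II: 0.139798.
Posterior ∝ prior × likelihood. Numerator for II: 0.5·0.139798 = 0.0698991.
Normalizing constant: 0.5·0.0821536 + 0.5·0.139798 = 0.110976.
P(II | observation) = 0.0698991 / 0.110976 = 0.629858.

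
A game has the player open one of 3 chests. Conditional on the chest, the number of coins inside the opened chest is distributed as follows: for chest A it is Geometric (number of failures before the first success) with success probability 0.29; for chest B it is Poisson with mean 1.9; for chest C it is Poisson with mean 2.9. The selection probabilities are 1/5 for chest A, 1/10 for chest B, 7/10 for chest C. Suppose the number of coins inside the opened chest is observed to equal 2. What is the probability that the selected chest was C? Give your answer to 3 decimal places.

0.742

Likelihoods P(X=2 | ·): A: 0.146189; B: 0.269971; C: 0.231373.
Posterior ∝ prior × likelihood. Numerator for C: 0.7·0.231373 = 0.161961.
Normalizing constant: 0.2·0.146189 + 0.1·0.269971 + 0.7·0.231373 = 0.218196.
P(C | observation) = 0.161961 / 0.218196 = 0.742273.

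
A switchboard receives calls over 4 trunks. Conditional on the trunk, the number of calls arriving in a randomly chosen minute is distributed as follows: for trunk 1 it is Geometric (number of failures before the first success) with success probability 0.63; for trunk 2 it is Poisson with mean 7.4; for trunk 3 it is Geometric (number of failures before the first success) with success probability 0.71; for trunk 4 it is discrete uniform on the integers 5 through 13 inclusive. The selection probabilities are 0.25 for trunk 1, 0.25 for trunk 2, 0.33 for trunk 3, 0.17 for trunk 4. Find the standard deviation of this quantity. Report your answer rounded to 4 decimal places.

4.1952

Per component, 1: μ=0.587302, E[X²]=1.27715; 2: μ=7.4, E[X²]=62.16; 3: μ=0.408451, E[X²]=0.742115; 4: μ=9, E[X²]=87.6667.
E[X] = 0.25·0.587302 + 0.25·7.4 + 0.33·0.408451 + 0.17·9 = 3.66161.
E[X²] = 0.25·1.27715 + 0.25·62.16 + 0.33·0.742115 + 0.17·87.6667 = 31.0075.
Var(X) = E[X²] − (E[X])² = 31.0075 − 13.4074 = 17.6001.
SD(X) = √17.6001 = 4.19525.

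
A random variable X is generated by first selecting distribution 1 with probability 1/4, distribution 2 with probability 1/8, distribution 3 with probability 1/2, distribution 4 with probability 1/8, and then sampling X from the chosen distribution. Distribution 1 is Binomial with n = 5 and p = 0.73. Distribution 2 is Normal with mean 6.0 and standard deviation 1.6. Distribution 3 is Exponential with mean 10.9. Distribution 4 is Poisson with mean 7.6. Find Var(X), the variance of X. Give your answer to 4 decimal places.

Per component, 1: μ=3.65, E[X²]=14.308; 2: μ=6, E[X²]=38.56; 3: μ=10.9, E[X²]=237.62; 4: μ=7.6, E[X²]=65.36.
E[X] = 0.25·3.65 + 0.125·6 + 0.5·10.9 + 0.125·7.6 = 8.0625.
E[X²] = 0.25·14.308 + 0.125·38.56 + 0.5·237.62 + 0.125·65.36 = 135.377.
Var(X) = E[X²] − (E[X])² = 135.377 − 65.0039 = 70.3731.

70.3731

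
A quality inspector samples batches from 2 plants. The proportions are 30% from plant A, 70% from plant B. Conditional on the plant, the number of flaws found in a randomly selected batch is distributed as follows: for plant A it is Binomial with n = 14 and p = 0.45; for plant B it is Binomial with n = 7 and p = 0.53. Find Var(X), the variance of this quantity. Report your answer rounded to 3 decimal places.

Per component, A: μ=6.3, E[X²]=43.155; B: μ=3.71, E[X²]=15.5078.
E[X] = 0.3·6.3 + 0.7·3.71 = 4.487.
E[X²] = 0.3·43.155 + 0.7·15.5078 = 23.802.
Var(X) = E[X²] − (E[X])² = 23.802 − 20.1332 = 3.66879.

3.669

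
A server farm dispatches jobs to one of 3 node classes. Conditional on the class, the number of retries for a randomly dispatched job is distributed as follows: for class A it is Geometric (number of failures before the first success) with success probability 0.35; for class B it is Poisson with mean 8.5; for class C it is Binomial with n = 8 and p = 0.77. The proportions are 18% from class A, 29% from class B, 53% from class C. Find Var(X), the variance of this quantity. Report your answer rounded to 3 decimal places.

Per component, A: μ=1.85714, E[X²]=8.7551; B: μ=8.5, E[X²]=80.75; C: μ=6.16, E[X²]=39.3624.
E[X] = 0.18·1.85714 + 0.29·8.5 + 0.53·6.16 = 6.06409.
E[X²] = 0.18·8.7551 + 0.29·80.75 + 0.53·39.3624 = 45.8555.
Var(X) = E[X²] − (E[X])² = 45.8555 − 36.7731 = 9.08235.

9.082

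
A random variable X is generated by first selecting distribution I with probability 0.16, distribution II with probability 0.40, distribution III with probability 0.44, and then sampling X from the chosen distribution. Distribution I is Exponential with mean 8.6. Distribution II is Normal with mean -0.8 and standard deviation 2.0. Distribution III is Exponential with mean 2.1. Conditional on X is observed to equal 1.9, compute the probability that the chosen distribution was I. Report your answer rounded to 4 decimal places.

0.1132

Likelihoods f(1.9 | ·): I: 0.0932294; II: 0.0801917; III: 0.192685.
Posterior ∝ prior × likelihood. Numerator for I: 0.16·0.0932294 = 0.0149167.
Normalizing constant: 0.16·0.0932294 + 0.4·0.0801917 + 0.44·0.192685 = 0.131775.
P(I | observation) = 0.0149167 / 0.131775 = 0.113199.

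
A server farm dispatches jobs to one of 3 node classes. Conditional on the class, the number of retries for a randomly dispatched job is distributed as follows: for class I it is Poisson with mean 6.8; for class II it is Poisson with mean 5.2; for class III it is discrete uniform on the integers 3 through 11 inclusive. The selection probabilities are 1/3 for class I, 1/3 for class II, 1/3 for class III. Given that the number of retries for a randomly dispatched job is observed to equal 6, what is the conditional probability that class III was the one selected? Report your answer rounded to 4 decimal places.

Likelihoods P(X=6 | ·): I: 0.152939; II: 0.15148; III: 0.111111.
Posterior ∝ prior × likelihood. Numerator for III: 0.333333·0.111111 = 0.037037.
Normalizing constant: 0.333333·0.152939 + 0.333333·0.15148 + 0.333333·0.111111 = 0.13851.
P(III | observation) = 0.037037 / 0.13851 = 0.267396.

0.2674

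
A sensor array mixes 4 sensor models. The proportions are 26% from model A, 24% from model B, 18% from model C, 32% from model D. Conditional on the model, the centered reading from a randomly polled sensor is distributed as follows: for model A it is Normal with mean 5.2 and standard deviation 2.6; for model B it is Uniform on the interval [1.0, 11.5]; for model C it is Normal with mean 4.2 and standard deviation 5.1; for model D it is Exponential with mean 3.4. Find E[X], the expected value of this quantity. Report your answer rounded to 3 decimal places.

Component means — A: 5.2; B: 6.25; C: 4.2; D: 3.4.
E[X] = 0.26·5.2 + 0.24·6.25 + 0.18·4.2 + 0.32·3.4 = 4.696.

4.696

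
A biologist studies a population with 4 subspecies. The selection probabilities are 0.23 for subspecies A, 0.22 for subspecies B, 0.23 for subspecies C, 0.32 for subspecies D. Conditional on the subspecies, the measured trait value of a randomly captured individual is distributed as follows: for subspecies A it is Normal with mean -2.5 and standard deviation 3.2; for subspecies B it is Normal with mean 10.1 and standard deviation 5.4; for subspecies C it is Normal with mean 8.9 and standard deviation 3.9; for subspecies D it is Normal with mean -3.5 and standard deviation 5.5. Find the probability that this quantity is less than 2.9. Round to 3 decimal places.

Conditional on each subspecies, P(X < 2.9): A: 0.954246; B: 0.0912112; C: 0.0619679; D: 0.877714.
By total probability, P(X < 2.9) = 0.23·0.954246 + 0.22·0.0912112 + 0.23·0.0619679 + 0.32·0.877714 = 0.534664.

0.535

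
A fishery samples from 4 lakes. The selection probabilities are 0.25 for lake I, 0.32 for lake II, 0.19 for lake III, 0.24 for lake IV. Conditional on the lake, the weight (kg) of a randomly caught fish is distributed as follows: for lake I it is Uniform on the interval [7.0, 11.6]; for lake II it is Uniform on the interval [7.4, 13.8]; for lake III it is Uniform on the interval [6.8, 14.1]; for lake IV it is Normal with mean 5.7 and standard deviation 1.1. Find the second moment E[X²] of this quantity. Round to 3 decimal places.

88.791

For each component E[X²] = Var + (mean)², giving I: 88.2533; II: 115.773; III: 113.643; IV: 33.7.
Overall E[X²] = 0.25·88.2533 + 0.32·115.773 + 0.19·113.643 + 0.24·33.7 = 88.791.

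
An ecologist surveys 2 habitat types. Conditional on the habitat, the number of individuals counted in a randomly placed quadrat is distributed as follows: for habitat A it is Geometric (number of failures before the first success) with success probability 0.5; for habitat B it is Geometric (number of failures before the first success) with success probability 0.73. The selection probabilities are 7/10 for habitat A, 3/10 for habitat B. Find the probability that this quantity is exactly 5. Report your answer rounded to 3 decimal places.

Conditional on each habitat, P(X = 5): A: 0.015625; B: 0.00104747.
By total probability, P(X = 5) = 0.7·0.015625 + 0.3·0.00104747 = 0.0112517.

0.011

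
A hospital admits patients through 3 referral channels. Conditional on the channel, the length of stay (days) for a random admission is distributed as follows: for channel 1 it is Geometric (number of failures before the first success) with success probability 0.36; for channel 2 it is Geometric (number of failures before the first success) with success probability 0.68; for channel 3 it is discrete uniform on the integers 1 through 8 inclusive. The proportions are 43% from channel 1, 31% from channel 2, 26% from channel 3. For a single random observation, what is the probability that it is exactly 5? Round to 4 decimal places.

0.0498

Conditional on each channel, P(X = 5): 1: 0.0386547; 2: 0.0022817; 3: 0.125.
By total probability, P(X = 5) = 0.43·0.0386547 + 0.31·0.0022817 + 0.26·0.125 = 0.0498289.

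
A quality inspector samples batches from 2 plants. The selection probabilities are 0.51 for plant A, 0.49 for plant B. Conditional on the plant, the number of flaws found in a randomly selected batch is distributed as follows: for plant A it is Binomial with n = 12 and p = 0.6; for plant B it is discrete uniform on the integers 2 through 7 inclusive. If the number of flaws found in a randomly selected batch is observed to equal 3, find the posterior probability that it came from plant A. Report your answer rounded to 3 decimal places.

0.072

Likelihoods P(X=3 | ·): A: 0.0124571; B: 0.166667.
Posterior ∝ prior × likelihood. Numerator for A: 0.51·0.0124571 = 0.00635311.
Normalizing constant: 0.51·0.0124571 + 0.49·0.166667 = 0.0880198.
P(A | observation) = 0.00635311 / 0.0880198 = 0.0721782.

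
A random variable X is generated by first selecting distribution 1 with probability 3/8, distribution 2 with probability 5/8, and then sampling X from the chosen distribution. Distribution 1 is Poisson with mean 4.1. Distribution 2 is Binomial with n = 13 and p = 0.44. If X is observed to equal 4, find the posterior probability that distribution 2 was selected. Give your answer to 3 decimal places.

Likelihoods P(X=4 | ·): 1: 0.195127; 2: 0.145147.
Posterior ∝ prior × likelihood. Numerator for 2: 0.625·0.145147 = 0.0907171.
Normalizing constant: 0.375·0.195127 + 0.625·0.145147 = 0.16389.
P(2 | observation) = 0.0907171 / 0.16389 = 0.553525.

0.554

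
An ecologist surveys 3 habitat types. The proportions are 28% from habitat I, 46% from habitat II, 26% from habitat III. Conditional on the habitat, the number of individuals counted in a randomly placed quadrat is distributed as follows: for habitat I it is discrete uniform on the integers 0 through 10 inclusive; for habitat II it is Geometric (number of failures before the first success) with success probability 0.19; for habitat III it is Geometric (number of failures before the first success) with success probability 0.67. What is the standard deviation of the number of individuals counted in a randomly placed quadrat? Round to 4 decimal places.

Per component, I: μ=5, E[X²]=35; II: μ=4.26316, E[X²]=40.6122; III: μ=0.492537, E[X²]=0.977723.
E[X] = 0.28·5 + 0.46·4.26316 + 0.26·0.492537 = 3.48911.
E[X²] = 0.28·35 + 0.46·40.6122 + 0.26·0.977723 = 28.7358.
Var(X) = E[X²] − (E[X])² = 28.7358 − 12.1739 = 16.5619.
SD(X) = √16.5619 = 4.06963.

4.0696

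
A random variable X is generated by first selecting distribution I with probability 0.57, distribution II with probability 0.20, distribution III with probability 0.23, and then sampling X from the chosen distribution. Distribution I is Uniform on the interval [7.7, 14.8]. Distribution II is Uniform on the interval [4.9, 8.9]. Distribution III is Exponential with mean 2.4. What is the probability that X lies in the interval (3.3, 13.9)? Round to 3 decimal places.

Conditional on each component, P(3.3 < X < 13.9): I: 0.873239; II: 1; III: 0.249787.
By total probability, P(3.3 < X < 13.9) = 0.57·0.873239 + 0.2·1 + 0.23·0.249787 = 0.755197.

0.755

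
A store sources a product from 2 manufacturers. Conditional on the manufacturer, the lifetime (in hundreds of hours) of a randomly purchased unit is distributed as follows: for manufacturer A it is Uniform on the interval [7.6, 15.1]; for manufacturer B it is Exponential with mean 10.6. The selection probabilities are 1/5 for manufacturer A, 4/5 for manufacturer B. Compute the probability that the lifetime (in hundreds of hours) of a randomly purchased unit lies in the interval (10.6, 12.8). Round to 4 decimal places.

Conditional on each manufacturer, P(10.6 < X < 12.8): A: 0.293333; B: 0.0689498.
By total probability, P(10.6 < X < 12.8) = 0.2·0.293333 + 0.8·0.0689498 = 0.113827.

0.1138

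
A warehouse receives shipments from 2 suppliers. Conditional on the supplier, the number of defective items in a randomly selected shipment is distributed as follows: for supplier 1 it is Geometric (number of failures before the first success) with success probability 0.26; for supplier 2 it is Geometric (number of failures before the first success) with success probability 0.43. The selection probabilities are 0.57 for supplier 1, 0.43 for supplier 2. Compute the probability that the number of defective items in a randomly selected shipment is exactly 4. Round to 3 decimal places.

0.064

Conditional on each supplier, P(X = 4): 1: 0.0779651; 2: 0.0453908.
By total probability, P(X = 4) = 0.57·0.0779651 + 0.43·0.0453908 = 0.0639582.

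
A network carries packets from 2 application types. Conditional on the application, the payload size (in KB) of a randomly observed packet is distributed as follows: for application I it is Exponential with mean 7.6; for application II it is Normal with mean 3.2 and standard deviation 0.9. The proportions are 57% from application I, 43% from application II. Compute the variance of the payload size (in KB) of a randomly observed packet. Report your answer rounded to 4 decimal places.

Per component, I: μ=7.6, E[X²]=115.52; II: μ=3.2, E[X²]=11.05.
E[X] = 0.57·7.6 + 0.43·3.2 = 5.708.
E[X²] = 0.57·115.52 + 0.43·11.05 = 70.5979.
Var(X) = E[X²] − (E[X])² = 70.5979 − 32.5813 = 38.0166.

38.0166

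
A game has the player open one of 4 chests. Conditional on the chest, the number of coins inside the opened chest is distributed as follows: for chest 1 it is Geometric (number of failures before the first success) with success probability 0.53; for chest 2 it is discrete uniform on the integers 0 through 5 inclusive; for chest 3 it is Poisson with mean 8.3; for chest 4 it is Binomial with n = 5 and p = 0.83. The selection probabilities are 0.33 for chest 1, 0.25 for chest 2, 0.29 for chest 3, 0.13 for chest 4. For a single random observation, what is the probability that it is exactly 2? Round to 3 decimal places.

0.087

Conditional on each chest, P(X = 2): 1: 0.117077; 2: 0.166667; 3: 0.00856016; 4: 0.0338457.
By total probability, P(X = 2) = 0.33·0.117077 + 0.25·0.166667 + 0.29·0.00856016 + 0.13·0.0338457 = 0.0871845.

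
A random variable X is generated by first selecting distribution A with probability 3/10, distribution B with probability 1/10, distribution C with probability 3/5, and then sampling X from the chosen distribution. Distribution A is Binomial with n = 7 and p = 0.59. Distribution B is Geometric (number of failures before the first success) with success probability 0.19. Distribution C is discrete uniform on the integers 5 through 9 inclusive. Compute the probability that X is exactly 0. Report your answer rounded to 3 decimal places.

Conditional on each component, P(X = 0): A: 0.00194754; B: 0.19; C: 0.
By total probability, P(X = 0) = 0.3·0.00194754 + 0.1·0.19 + 0.6·0 = 0.0195843.

0.020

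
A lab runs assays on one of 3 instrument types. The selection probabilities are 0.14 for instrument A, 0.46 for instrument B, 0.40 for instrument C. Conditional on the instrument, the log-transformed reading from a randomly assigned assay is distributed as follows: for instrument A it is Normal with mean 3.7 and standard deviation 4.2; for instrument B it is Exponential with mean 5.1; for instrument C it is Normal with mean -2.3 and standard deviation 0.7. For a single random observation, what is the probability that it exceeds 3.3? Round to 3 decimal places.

0.316

Conditional on each instrument, P(X > 3.3): A: 0.537937; B: 0.523583; C: 6.66134e-16.
By total probability, P(X > 3.3) = 0.14·0.537937 + 0.46·0.523583 + 0.4·6.66134e-16 = 0.31616.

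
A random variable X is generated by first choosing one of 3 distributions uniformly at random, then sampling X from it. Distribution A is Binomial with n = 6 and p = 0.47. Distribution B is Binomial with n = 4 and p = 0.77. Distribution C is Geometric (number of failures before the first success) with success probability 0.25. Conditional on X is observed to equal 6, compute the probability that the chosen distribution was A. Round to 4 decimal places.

0.1950

Likelihoods P(X=6 | ·): A: 0.0107792; B: 0; C: 0.0444946.
Posterior ∝ prior × likelihood. Numerator for A: 0.333333·0.0107792 = 0.00359307.
Normalizing constant: 0.333333·0.0107792 + 0.333333·0 + 0.333333·0.0444946 = 0.0184246.
P(A | observation) = 0.00359307 / 0.0184246 = 0.195015.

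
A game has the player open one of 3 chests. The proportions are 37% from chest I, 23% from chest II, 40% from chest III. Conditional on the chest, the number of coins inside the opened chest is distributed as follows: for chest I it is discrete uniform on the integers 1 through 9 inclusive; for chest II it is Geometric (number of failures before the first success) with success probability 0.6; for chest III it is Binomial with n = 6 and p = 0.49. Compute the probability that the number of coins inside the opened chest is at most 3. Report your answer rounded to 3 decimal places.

Conditional on each chest, P(X ≤ 3): I: 0.333333; II: 0.9744; III: 0.674808.
By total probability, P(X ≤ 3) = 0.37·0.333333 + 0.23·0.9744 + 0.4·0.674808 = 0.617368.

0.617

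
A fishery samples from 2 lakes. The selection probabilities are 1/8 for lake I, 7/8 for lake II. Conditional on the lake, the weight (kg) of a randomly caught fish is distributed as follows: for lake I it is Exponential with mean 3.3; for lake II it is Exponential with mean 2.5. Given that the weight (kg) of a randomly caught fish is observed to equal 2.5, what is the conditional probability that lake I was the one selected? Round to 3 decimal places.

0.121

Likelihoods f(2.5 | ·): I: 0.142061; II: 0.147152.
Posterior ∝ prior × likelihood. Numerator for I: 0.125·0.142061 = 0.0177576.
Normalizing constant: 0.125·0.142061 + 0.875·0.147152 = 0.146515.
P(I | observation) = 0.0177576 / 0.146515 = 0.1212.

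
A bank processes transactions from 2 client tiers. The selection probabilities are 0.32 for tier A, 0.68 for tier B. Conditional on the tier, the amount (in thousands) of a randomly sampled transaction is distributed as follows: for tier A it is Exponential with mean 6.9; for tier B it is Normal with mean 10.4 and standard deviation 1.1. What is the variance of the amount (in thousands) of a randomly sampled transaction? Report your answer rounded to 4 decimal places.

Per component, A: μ=6.9, E[X²]=95.22; B: μ=10.4, E[X²]=109.37.
E[X] = 0.32·6.9 + 0.68·10.4 = 9.28.
E[X²] = 0.32·95.22 + 0.68·109.37 = 104.842.
Var(X) = E[X²] − (E[X])² = 104.842 − 86.1184 = 18.7236.

18.7236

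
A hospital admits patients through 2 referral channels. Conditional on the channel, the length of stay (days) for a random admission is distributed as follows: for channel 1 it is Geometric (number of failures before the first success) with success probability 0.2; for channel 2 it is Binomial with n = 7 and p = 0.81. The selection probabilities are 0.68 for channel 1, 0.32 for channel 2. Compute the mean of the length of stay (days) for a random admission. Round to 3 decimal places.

4.534

Component means — 1: 4; 2: 5.67.
E[X] = 0.68·4 + 0.32·5.67 = 4.5344.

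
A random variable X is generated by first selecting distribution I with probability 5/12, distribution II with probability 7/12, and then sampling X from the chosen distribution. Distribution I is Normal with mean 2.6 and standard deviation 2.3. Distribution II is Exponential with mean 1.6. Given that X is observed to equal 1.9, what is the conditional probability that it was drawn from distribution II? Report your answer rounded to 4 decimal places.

Likelihoods f(1.9 | ·): I: 0.165603; II: 0.190614.
Posterior ∝ prior × likelihood. Numerator for II: 0.583333·0.190614 = 0.111192.
Normalizing constant: 0.416667·0.165603 + 0.583333·0.190614 = 0.180193.
P(II | observation) = 0.111192 / 0.180193 = 0.61707.

0.6171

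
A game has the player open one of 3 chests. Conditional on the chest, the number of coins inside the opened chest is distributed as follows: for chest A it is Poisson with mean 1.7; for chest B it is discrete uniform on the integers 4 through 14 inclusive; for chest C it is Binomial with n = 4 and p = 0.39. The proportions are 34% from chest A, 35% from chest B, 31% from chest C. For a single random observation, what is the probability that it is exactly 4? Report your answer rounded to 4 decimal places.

Conditional on each chest, P(X = 4): A: 0.0635746; B: 0.0909091; C: 0.0231344.
By total probability, P(X = 4) = 0.34·0.0635746 + 0.35·0.0909091 + 0.31·0.0231344 = 0.0606052.

0.0606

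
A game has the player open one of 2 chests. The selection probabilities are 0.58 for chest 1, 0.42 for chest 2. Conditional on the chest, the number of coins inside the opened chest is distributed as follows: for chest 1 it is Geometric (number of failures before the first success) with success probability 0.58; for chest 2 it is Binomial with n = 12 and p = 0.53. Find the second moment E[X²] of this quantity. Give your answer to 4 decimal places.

For each component E[X²] = Var + (mean)², giving 1: 1.77289; 2: 43.4388.
Overall E[X²] = 0.58·1.77289 + 0.42·43.4388 = 19.2726.

19.2726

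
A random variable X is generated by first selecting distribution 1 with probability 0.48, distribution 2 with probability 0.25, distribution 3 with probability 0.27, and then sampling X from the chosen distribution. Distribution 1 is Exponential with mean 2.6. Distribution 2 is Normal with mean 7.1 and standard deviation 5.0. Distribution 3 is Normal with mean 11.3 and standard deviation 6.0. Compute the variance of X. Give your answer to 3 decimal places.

Per component, 1: μ=2.6, E[X²]=13.52; 2: μ=7.1, E[X²]=75.41; 3: μ=11.3, E[X²]=163.69.
E[X] = 0.48·2.6 + 0.25·7.1 + 0.27·11.3 = 6.074.
E[X²] = 0.48·13.52 + 0.25·75.41 + 0.27·163.69 = 69.5384.
Var(X) = E[X²] − (E[X])² = 69.5384 − 36.8935 = 32.6449.

32.645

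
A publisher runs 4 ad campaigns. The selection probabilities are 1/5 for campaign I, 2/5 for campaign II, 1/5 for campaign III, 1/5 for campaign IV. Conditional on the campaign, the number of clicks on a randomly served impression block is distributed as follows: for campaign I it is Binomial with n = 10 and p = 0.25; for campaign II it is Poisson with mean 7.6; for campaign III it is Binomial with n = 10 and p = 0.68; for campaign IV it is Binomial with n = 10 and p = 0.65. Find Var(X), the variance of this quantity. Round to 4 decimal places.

7.9172

Per component, I: μ=2.5, E[X²]=8.125; II: μ=7.6, E[X²]=65.36; III: μ=6.8, E[X²]=48.416; IV: μ=6.5, E[X²]=44.525.
E[X] = 0.2·2.5 + 0.4·7.6 + 0.2·6.8 + 0.2·6.5 = 6.2.
E[X²] = 0.2·8.125 + 0.4·65.36 + 0.2·48.416 + 0.2·44.525 = 46.3572.
Var(X) = E[X²] − (E[X])² = 46.3572 − 38.44 = 7.9172.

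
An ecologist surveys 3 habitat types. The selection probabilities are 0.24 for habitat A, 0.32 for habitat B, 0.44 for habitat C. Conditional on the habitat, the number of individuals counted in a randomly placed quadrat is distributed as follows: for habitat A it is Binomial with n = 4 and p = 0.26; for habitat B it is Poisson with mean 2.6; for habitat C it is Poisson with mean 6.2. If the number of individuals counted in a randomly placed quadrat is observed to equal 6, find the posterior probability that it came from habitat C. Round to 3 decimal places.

0.874

Likelihoods P(X=6 | ·): A: 0; B: 0.0318671; C: 0.1601.
Posterior ∝ prior × likelihood. Numerator for C: 0.44·0.1601 = 0.0704441.
Normalizing constant: 0.24·0 + 0.32·0.0318671 + 0.44·0.1601 = 0.0806415.
P(C | observation) = 0.0704441 / 0.0806415 = 0.873546.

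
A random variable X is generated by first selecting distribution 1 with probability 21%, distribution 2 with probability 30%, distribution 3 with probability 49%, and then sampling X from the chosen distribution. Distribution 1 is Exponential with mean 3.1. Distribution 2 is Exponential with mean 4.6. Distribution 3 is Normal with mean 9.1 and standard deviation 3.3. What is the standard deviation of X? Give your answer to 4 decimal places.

Per component, 1: μ=3.1, E[X²]=19.22; 2: μ=4.6, E[X²]=42.32; 3: μ=9.1, E[X²]=93.7.
E[X] = 0.21·3.1 + 0.3·4.6 + 0.49·9.1 = 6.49.
E[X²] = 0.21·19.22 + 0.3·42.32 + 0.49·93.7 = 62.6452.
Var(X) = E[X²] − (E[X])² = 62.6452 − 42.1201 = 20.5251.
SD(X) = √20.5251 = 4.53046.

4.5305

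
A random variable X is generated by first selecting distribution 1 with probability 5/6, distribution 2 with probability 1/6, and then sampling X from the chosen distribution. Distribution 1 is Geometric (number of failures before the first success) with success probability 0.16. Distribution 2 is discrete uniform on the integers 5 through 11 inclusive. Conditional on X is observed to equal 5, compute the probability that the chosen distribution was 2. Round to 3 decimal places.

0.299

Likelihoods P(X=5 | ·): 1: 0.0669139; 2: 0.142857.
Posterior ∝ prior × likelihood. Numerator for 2: 0.166667·0.142857 = 0.0238095.
Normalizing constant: 0.833333·0.0669139 + 0.166667·0.142857 = 0.0795711.
P(2 | observation) = 0.0238095 / 0.0795711 = 0.299223.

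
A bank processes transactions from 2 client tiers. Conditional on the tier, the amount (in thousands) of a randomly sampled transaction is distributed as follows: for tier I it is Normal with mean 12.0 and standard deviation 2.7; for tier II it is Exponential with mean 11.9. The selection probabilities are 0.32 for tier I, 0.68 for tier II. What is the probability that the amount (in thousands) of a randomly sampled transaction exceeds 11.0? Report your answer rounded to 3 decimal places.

0.476

Conditional on each tier, P(X > 11.0): I: 0.644447; II: 0.396781.
By total probability, P(X > 11.0) = 0.32·0.644447 + 0.68·0.396781 = 0.476034.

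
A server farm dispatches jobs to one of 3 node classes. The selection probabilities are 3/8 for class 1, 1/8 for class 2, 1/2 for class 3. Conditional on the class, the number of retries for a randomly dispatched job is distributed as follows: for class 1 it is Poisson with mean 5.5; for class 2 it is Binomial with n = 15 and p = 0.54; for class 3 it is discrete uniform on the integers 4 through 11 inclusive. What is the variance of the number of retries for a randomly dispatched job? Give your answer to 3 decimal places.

6.243

Per component, 1: μ=5.5, E[X²]=35.75; 2: μ=8.1, E[X²]=69.336; 3: μ=7.5, E[X²]=61.5.
E[X] = 0.375·5.5 + 0.125·8.1 + 0.5·7.5 = 6.825.
E[X²] = 0.375·35.75 + 0.125·69.336 + 0.5·61.5 = 52.8233.
Var(X) = E[X²] − (E[X])² = 52.8233 − 46.5806 = 6.24262.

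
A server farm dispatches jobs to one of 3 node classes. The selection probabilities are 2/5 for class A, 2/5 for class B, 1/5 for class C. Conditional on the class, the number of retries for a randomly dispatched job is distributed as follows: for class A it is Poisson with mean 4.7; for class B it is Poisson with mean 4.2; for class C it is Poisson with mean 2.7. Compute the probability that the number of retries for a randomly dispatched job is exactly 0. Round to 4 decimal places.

Conditional on each class, P(X = 0): A: 0.00909528; B: 0.0149956; C: 0.0672055.
By total probability, P(X = 0) = 0.4·0.00909528 + 0.4·0.0149956 + 0.2·0.0672055 = 0.0230774.

0.0231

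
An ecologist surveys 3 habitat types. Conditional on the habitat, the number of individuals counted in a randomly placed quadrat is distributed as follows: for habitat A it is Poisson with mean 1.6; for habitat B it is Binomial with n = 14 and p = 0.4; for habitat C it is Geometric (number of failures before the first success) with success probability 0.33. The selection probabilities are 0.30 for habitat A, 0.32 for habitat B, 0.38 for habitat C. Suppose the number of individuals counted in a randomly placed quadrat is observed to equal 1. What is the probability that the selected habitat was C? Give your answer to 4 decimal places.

Likelihoods P(X=1 | ·): A: 0.323034; B: 0.00731399; C: 0.2211.
Posterior ∝ prior × likelihood. Numerator for C: 0.38·0.2211 = 0.084018.
Normalizing constant: 0.3·0.323034 + 0.32·0.00731399 + 0.38·0.2211 = 0.183269.
P(C | observation) = 0.084018 / 0.183269 = 0.458441.

0.4584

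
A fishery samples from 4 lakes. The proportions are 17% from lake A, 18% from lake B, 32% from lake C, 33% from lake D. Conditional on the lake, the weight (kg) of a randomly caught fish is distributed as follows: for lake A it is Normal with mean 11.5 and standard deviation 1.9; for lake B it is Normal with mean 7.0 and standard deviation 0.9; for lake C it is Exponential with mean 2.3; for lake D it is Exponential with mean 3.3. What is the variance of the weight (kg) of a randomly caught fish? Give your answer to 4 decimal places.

Per component, A: μ=11.5, E[X²]=135.86; B: μ=7, E[X²]=49.81; C: μ=2.3, E[X²]=10.58; D: μ=3.3, E[X²]=21.78.
E[X] = 0.17·11.5 + 0.18·7 + 0.32·2.3 + 0.33·3.3 = 5.04.
E[X²] = 0.17·135.86 + 0.18·49.81 + 0.32·10.58 + 0.33·21.78 = 42.635.
Var(X) = E[X²] − (E[X])² = 42.635 − 25.4016 = 17.2334.

17.2334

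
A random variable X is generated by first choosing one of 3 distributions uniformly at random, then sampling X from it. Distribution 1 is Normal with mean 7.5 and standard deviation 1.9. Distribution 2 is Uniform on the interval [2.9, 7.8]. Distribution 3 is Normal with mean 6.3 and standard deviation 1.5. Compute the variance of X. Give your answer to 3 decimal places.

3.394

Per component, 1: μ=7.5, E[X²]=59.86; 2: μ=5.35, E[X²]=30.6233; 3: μ=6.3, E[X²]=41.94.
E[X] = 0.333333·7.5 + 0.333333·5.35 + 0.333333·6.3 = 6.38333.
E[X²] = 0.333333·59.86 + 0.333333·30.6233 + 0.333333·41.94 = 44.1411.
Var(X) = E[X²] − (E[X])² = 44.1411 − 40.7469 = 3.39417.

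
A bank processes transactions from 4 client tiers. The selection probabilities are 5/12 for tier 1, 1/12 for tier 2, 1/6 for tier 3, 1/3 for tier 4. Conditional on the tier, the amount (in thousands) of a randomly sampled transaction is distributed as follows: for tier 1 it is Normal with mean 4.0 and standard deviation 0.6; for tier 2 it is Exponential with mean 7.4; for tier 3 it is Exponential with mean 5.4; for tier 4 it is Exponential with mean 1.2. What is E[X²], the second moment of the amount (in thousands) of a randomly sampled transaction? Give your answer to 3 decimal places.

For each component E[X²] = Var + (mean)², giving 1: 16.36; 2: 109.52; 3: 58.32; 4: 2.88.
Overall E[X²] = 0.416667·16.36 + 0.0833333·109.52 + 0.166667·58.32 + 0.333333·2.88 = 26.6233.

26.623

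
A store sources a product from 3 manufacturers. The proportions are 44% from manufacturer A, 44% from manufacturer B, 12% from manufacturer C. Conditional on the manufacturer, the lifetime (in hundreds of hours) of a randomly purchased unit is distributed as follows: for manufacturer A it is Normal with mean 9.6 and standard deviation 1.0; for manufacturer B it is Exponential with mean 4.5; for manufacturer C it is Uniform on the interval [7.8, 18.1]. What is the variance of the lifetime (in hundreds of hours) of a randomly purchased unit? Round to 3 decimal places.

Per component, A: μ=9.6, E[X²]=93.16; B: μ=4.5, E[X²]=40.5; C: μ=12.95, E[X²]=176.543.
E[X] = 0.44·9.6 + 0.44·4.5 + 0.12·12.95 = 7.758.
E[X²] = 0.44·93.16 + 0.44·40.5 + 0.12·176.543 = 79.9956.
Var(X) = E[X²] − (E[X])² = 79.9956 − 60.1866 = 19.809.

19.809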